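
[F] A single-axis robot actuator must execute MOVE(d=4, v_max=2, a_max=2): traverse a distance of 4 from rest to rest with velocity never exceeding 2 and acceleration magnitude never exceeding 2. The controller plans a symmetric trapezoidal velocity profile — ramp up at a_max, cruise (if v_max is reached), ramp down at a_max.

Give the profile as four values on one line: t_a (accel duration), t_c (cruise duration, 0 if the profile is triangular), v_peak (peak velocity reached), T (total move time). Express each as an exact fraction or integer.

t_a=1 t_c=1 v_peak=2 T=3

vₘ²/aₘ = 2²/2 = 2
4 ≥ 2 → trapezoidal
t_a = 2/2 = 1; v_peak = 2
d_cruise = 4 − 2 = 2; t_c = 2/2 = 1
T = 2·1 + 1 = 3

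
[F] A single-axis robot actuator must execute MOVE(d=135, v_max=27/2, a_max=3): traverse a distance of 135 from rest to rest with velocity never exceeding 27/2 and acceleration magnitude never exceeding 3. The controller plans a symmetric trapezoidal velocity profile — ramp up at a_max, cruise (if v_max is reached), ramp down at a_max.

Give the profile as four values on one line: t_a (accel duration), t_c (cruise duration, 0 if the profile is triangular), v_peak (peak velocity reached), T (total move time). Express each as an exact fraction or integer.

t_a=9/2 t_c=11/2 v_peak=27/2 T=29/2

(v_max)²/a_max = (27/2)²/3 = 243/4
135 ≥ 243/4 ⇒ cruise phase
t_a = (27/2)/3 = 9/2; v_peak = 27/2
d_cruise = 135 − 243/4 = 297/4; t_c = (297/4)/(27/2) = 11/2
T = 2·9/2 + 11/2 = 29/2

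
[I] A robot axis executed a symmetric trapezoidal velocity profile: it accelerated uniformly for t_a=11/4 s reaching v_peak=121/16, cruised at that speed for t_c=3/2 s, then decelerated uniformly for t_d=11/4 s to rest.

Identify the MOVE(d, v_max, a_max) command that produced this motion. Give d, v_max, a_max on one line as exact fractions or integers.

d=2057/64 v_max=121/16 a_max=11/4

a_max = (121/16)/(11/4) = 11/4
d_a = ½·121/16·11/4 = 1331/128; d_c = 121/16·3/2 = 363/32
d = 2·1331/128 + 363/32 = 2057/64
t_c = 3/2 > 0 ⇒ limit active, v_max = 121/16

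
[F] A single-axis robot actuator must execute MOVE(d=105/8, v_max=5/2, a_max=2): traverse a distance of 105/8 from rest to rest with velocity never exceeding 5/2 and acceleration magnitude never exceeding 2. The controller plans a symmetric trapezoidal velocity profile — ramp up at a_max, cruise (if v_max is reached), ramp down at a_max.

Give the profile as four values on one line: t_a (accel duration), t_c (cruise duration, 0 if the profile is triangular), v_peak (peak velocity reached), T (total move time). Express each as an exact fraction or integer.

t_a=5/4 t_c=4 v_peak=5/2 T=13/2

v_max²/a_max = (5/2)²/2 = 25/8
105/8 ≥ 25/8 ⇒ cruise phase
t_a = (5/2)/2 = 5/4; v_peak = 5/2
d_cruise = 105/8 − 25/8 = 10; t_c = 10/(5/2) = 4
T = 2·5/4 + 4 = 13/2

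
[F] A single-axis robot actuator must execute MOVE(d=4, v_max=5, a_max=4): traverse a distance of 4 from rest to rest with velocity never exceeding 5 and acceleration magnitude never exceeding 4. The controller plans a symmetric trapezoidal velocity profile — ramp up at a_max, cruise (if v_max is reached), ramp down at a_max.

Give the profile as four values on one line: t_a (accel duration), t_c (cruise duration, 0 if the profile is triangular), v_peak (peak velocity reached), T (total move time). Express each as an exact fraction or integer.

v_max²/a_max = 5²/4 = 25/4
4 < 25/4 ⇒ no cruise
v_peak = √(4·4) = √16 = 4
t_a = 4/4 = 1; t_c = 0
T = 2·1 = 2

t_a=1 t_c=0 v_peak=4 T=2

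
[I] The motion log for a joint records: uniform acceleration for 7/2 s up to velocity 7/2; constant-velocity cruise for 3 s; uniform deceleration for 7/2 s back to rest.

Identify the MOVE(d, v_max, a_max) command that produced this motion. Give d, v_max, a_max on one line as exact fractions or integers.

a_max = (7/2)/(7/2) = 1
d_a = ½·7/2·7/2 = 49/8; d_c = 7/2·3 = 21/2
d = 2·49/8 + 21/2 = 91/4
t_c = 3 > 0 ⇒ limit active, v_max = 7/2

d=91/4 v_max=7/2 a_max=1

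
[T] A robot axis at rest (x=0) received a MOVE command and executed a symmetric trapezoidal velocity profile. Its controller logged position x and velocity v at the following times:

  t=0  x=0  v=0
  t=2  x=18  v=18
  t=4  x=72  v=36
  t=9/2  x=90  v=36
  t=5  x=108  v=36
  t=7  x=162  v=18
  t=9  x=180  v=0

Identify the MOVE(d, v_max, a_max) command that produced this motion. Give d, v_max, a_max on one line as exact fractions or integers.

d=180 v_max=36 a_max=9

final state: t=9, x=180, v=0 → d = 180
a_max = (18−0)/(2−0) = 9
max v = 36 over t∈[4,5] → v_max = 36
check: 36·(4+1) = 180 ✓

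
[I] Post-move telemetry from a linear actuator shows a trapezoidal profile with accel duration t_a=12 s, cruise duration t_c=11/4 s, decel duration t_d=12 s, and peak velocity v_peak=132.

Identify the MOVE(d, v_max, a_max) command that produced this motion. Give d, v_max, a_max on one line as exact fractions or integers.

a_max = 132/12 = 11
d_a = ½·132·12 = 792; d_c = 132·11/4 = 363
d = 2·792 + 363 = 1947
t_c = 11/4 > 0 ⇒ limit active, v_max = 132

d=1947 v_max=132 a_max=11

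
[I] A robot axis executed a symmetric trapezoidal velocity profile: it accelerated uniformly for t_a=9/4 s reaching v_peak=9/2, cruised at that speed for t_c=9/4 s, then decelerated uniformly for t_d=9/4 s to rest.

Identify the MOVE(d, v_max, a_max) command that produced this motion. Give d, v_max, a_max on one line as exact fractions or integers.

d=81/4 v_max=9/2 a_max=2

a_max = (9/2)/(9/4) = 2
d_a = ½·9/2·9/4 = 81/16; d_c = 9/2·9/4 = 81/8
d = 2·81/16 + 81/8 = 81/4
t_c = 9/4 > 0 ⇒ limit active, v_max = 9/2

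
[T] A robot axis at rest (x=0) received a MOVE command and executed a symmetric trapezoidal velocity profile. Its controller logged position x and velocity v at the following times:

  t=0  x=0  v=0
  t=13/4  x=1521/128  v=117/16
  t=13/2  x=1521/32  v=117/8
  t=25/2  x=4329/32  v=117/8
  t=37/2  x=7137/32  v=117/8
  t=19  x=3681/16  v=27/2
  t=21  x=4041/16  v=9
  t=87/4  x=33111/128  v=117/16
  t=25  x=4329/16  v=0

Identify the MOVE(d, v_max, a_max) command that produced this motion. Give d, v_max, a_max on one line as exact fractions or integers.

d=4329/16 v_max=117/8 a_max=9/4

final state: t=25, x=4329/16, v=0 → d = 4329/16
a_max = (117/16−0)/(13/4−0) = 9/4
max v = 117/8 over t∈[13/2,37/2] → v_max = 117/8
check: 117/8·(13/2+12) = 4329/16 ✓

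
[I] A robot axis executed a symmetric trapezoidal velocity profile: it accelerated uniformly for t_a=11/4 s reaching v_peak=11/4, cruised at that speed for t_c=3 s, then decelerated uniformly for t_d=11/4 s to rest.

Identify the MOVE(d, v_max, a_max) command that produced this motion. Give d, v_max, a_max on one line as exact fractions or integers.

a_max = (11/4)/(11/4) = 1
d_a = ½·11/4·11/4 = 121/32; d_c = 11/4·3 = 33/4
d = 2·121/32 + 33/4 = 253/16
t_c = 3 > 0 ⇒ limit active, v_max = 11/4

d=253/16 v_max=11/4 a_max=1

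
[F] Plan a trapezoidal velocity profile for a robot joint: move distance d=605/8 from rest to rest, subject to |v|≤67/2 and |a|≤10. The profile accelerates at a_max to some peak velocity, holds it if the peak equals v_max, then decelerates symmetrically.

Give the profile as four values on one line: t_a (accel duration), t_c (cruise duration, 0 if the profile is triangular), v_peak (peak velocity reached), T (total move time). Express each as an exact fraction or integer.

t_a=11/4 t_c=0 v_peak=55/2 T=11/2

v_max²/a_max = (67/2)²/10 = 4489/40
605/8 < 4489/40 so t_c = 0
v_peak = √(605/8·10) = √(3025/4) = 55/2
t_a = (55/2)/10 = 11/4; t_c = 0
T = 2·11/4 = 11/2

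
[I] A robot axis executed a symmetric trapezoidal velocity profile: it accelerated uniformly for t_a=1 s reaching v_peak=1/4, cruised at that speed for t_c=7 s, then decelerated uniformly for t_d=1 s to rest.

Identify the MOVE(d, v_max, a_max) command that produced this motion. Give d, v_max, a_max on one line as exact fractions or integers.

a_max = (1/4)/1 = 1/4
d_a = ½·1/4·1 = 1/8; d_c = 1/4·7 = 7/4
d = 2·1/8 + 7/4 = 2
t_c = 7 > 0 so v_max = 1/4

d=2 v_max=1/4 a_max=1/4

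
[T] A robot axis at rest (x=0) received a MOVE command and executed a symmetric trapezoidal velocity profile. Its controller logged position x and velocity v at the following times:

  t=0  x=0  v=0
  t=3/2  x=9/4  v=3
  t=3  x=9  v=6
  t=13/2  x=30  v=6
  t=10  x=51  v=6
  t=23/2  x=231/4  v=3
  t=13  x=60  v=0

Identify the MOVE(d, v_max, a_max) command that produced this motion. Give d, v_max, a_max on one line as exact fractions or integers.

d=60 v_max=6 a_max=2

final state: t=13, x=60, v=0 → d = 60
a_max = (3−0)/(3/2−0) = 2
max v = 6 over t∈[3,10] → v_max = 6
check: 6·(3+7) = 60 ✓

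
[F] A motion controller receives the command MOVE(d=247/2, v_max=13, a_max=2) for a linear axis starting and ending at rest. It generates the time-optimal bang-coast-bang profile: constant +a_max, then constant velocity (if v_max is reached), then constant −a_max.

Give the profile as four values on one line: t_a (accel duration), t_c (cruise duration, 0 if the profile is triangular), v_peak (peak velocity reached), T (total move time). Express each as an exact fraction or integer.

t_a=13/2 t_c=3 v_peak=13 T=16

v_max²/a_max = 13²/2 = 169/2
247/2 ≥ 169/2 so v_max reached
t_a = 13/2; v_peak = 13
d_cruise = 247/2 − 169/2 = 39; t_c = 39/13 = 3
T = 2·13/2 + 3 = 16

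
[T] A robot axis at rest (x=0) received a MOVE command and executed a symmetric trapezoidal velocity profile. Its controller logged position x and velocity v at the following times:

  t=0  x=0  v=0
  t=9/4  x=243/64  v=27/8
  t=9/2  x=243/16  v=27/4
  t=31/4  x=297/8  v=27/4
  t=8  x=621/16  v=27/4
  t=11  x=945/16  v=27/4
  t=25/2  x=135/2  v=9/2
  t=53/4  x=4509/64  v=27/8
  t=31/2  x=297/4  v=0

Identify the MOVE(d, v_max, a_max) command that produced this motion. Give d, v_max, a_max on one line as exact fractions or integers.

final state: t=31/2, x=297/4, v=0 → d = 297/4
a_max = (27/8−0)/(9/4−0) = 3/2
max v = 27/4 over t∈[9/2,11] → v_max = 27/4
check: 27/4·(9/2+13/2) = 297/4 ✓

d=297/4 v_max=27/4 a_max=3/2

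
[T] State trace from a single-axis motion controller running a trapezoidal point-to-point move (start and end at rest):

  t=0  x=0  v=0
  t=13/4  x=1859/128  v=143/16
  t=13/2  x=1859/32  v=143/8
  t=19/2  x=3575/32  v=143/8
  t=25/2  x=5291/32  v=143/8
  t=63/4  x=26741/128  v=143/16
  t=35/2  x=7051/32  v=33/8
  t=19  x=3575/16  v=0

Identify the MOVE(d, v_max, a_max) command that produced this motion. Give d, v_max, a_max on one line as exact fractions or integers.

d=3575/16 v_max=143/8 a_max=11/4

final state: t=19, x=3575/16, v=0 → d = 3575/16
a_max = (143/16−0)/(13/4−0) = 11/4
max v = 143/8 over t∈[13/2,25/2] → v_max = 143/8
check: 143/8·(13/2+6) = 3575/16 ✓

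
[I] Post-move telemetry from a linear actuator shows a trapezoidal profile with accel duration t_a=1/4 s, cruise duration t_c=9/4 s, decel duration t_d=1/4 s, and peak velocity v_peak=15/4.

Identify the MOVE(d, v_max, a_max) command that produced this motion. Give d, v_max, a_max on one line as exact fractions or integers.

a_max = (15/4)/(1/4) = 15
d_a = ½·15/4·1/4 = 15/32; d_c = 15/4·9/4 = 135/16
d = 2·15/32 + 135/16 = 75/8
t_c = 9/4 > 0 → v_max = v_peak = 15/4

d=75/8 v_max=15/4 a_max=15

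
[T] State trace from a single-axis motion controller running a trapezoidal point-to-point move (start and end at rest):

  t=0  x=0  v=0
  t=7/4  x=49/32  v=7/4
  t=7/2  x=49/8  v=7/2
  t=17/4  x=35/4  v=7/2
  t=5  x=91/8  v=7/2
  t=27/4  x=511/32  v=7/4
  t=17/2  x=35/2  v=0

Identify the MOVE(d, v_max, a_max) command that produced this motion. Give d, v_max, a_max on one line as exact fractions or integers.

d=35/2 v_max=7/2 a_max=1

final state: t=17/2, x=35/2, v=0 → d = 35/2
a_max = (7/4−0)/(7/4−0) = 1
max v = 7/2 over t∈[7/2,5] → v_max = 7/2
check: 7/2·(7/2+3/2) = 35/2 ✓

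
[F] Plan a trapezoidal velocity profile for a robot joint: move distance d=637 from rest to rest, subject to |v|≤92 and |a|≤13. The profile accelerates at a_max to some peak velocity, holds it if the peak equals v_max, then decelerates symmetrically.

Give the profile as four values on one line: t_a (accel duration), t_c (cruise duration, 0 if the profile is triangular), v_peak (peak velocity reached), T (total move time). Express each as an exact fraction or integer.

t_a=7 t_c=0 v_peak=91 T=14

vₘ²/aₘ = 92²/13 = 8464/13
637 < 8464/13 so t_c = 0
v_peak = √(637·13) = √8281 = 91
t_a = 91/13 = 7; t_c = 0
T = 2·7 = 14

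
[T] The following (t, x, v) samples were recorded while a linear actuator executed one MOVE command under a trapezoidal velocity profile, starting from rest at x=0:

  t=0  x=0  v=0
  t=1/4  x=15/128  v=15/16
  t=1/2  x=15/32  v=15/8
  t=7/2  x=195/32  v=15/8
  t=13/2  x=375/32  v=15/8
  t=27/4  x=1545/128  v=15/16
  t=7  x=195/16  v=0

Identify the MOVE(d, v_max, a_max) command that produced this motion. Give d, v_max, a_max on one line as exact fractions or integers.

final state: t=7, x=195/16, v=0 → d = 195/16
a_max = (15/16−0)/(1/4−0) = 15/4
max v = 15/8 over t∈[1/2,13/2] → v_max = 15/8
check: 15/8·(1/2+6) = 195/16 ✓

d=195/16 v_max=15/8 a_max=15/4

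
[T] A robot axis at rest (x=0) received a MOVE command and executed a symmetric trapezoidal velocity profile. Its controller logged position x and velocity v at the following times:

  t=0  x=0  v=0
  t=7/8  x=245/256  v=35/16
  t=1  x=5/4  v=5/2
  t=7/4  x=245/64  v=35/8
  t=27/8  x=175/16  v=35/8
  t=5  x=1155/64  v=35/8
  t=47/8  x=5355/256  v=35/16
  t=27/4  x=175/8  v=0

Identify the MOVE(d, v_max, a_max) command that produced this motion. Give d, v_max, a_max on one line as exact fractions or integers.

d=175/8 v_max=35/8 a_max=5/2

final state: t=27/4, x=175/8, v=0 → d = 175/8
a_max = (35/16−0)/(7/8−0) = 5/2
max v = 35/8 over t∈[7/4,5] → v_max = 35/8
check: 35/8·(7/4+13/4) = 175/8 ✓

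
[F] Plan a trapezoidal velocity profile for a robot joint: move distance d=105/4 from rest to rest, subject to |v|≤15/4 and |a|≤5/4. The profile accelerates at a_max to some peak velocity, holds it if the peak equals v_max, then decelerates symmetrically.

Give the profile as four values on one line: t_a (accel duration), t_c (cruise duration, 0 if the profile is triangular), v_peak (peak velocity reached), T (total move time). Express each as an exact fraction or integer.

vₘ²/aₘ = (15/4)²/(5/4) = 45/4
105/4 ≥ 45/4 ⇒ cruise phase
t_a = (15/4)/(5/4) = 3; v_peak = 15/4
d_cruise = 105/4 − 45/4 = 15; t_c = 15/(15/4) = 4
T = 2·3 + 4 = 10

t_a=3 t_c=4 v_peak=15/4 T=10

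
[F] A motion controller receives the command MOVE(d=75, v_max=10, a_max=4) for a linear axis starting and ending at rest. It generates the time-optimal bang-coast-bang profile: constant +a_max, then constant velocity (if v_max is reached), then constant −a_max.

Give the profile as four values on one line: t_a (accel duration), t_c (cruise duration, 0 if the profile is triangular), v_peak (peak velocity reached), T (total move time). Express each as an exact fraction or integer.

t_a=5/2 t_c=5 v_peak=10 T=10

v_max²/a_max = 10²/4 = 25
75 ≥ 25 ⇒ cruise phase
t_a = 10/4 = 5/2; v_peak = 10
d_cruise = 75 − 25 = 50; t_c = 50/10 = 5
T = 2·5/2 + 5 = 10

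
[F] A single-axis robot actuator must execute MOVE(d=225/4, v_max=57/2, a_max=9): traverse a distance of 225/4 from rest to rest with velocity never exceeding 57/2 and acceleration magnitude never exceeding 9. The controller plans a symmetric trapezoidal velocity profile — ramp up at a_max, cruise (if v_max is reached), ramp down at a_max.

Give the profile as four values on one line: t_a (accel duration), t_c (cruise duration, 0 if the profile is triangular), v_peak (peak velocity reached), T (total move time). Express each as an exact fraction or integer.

t_a=5/2 t_c=0 v_peak=45/2 T=5

v_max²/a_max = (57/2)²/9 = 361/4
225/4 < 361/4 ⇒ no cruise
v_peak = √(225/4·9) = √(2025/4) = 45/2
t_a = (45/2)/9 = 5/2; t_c = 0
T = 2·5/2 = 5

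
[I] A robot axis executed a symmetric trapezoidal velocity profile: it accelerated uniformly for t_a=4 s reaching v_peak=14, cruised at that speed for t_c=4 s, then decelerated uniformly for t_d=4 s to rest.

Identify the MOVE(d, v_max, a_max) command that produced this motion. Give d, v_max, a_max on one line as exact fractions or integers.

a_max = 14/4 = 7/2
d_a = ½·14·4 = 28; d_c = 14·4 = 56
d = 2·28 + 56 = 112
t_c = 4 > 0 so v_max = 14

d=112 v_max=14 a_max=7/2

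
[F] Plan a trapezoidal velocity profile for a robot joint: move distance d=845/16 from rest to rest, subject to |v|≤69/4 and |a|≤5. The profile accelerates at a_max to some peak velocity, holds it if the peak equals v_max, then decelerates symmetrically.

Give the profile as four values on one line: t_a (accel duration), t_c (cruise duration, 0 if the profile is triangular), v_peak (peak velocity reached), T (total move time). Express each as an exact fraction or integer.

v_max²/a_max = (69/4)²/5 = 4761/80
845/16 < 4761/80 ⇒ no cruise
v_peak = √(845/16·5) = √(4225/16) = 65/4
t_a = (65/4)/5 = 13/4; t_c = 0
T = 2·13/4 = 13/2

t_a=13/4 t_c=0 v_peak=65/4 T=13/2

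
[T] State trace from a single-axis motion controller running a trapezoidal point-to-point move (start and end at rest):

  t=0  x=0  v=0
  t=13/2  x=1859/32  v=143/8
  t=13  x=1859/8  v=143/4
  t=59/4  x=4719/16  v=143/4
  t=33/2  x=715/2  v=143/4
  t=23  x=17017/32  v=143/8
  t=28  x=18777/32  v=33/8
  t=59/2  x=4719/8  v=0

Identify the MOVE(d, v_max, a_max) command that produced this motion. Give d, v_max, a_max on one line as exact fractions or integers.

d=4719/8 v_max=143/4 a_max=11/4

final state: t=59/2, x=4719/8, v=0 → d = 4719/8
a_max = (143/8−0)/(13/2−0) = 11/4
max v = 143/4 over t∈[13,33/2] → v_max = 143/4
check: 143/4·(13+7/2) = 4719/8 ✓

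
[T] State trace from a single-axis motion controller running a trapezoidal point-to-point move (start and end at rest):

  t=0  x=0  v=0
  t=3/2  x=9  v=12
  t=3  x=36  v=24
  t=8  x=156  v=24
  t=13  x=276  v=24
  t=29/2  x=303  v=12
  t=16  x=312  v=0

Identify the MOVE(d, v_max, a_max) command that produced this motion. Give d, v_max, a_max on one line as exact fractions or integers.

d=312 v_max=24 a_max=8

final state: t=16, x=312, v=0 → d = 312
a_max = (12−0)/(3/2−0) = 8
max v = 24 over t∈[3,13] → v_max = 24
check: 24·(3+10) = 312 ✓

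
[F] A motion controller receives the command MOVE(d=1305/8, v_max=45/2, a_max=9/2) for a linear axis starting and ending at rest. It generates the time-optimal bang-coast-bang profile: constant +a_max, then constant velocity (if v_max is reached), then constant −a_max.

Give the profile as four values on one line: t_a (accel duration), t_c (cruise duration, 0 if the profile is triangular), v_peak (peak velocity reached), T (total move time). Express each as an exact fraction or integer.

(v_max)²/a_max = (45/2)²/(9/2) = 225/2
1305/8 ≥ 225/2 ⇒ cruise phase
t_a = (45/2)/(9/2) = 5; v_peak = 45/2
d_cruise = 1305/8 − 225/2 = 405/8; t_c = (405/8)/(45/2) = 9/4
T = 2·5 + 9/4 = 49/4

t_a=5 t_c=9/4 v_peak=45/2 T=49/4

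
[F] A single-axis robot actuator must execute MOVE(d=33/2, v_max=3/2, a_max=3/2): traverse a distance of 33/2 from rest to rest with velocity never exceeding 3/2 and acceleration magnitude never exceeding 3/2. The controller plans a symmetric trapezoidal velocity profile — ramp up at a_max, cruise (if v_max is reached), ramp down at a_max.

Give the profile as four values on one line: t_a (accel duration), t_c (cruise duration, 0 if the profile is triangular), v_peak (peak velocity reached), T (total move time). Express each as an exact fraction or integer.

(v_max)²/a_max = (3/2)²/(3/2) = 3/2
33/2 ≥ 3/2 so v_max reached
t_a = (3/2)/(3/2) = 1; v_peak = 3/2
d_cruise = 33/2 − 3/2 = 15; t_c = 15/(3/2) = 10
T = 2·1 + 10 = 12

t_a=1 t_c=10 v_peak=3/2 T=12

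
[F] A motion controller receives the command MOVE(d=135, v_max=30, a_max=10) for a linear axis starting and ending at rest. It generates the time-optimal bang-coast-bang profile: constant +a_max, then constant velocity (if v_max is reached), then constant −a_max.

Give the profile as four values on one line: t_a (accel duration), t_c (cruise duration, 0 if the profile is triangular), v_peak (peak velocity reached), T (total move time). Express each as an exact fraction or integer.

t_a=3 t_c=3/2 v_peak=30 T=15/2

v_max²/a_max = 30²/10 = 90
135 ≥ 90 → trapezoidal
t_a = 30/10 = 3; v_peak = 30
d_cruise = 135 − 90 = 45; t_c = 45/30 = 3/2
T = 2·3 + 3/2 = 15/2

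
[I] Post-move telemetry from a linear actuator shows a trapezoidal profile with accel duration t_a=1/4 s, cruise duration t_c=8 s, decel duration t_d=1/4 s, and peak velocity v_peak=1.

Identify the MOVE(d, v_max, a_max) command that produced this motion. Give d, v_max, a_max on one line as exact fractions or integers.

a_max = 1/(1/4) = 4
d_a = ½·1·1/4 = 1/8; d_c = 1·8 = 8
d = 2·1/8 + 8 = 33/4
t_c = 8 > 0 → v_max = v_peak = 1

d=33/4 v_max=1 a_max=4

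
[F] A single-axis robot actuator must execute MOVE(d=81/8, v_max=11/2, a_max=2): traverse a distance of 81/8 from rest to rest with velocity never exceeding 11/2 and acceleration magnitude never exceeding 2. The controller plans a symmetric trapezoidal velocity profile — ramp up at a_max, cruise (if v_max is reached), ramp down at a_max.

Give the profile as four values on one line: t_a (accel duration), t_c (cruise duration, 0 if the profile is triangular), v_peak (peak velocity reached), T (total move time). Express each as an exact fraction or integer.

v_max²/a_max = (11/2)²/2 = 121/8
81/8 < 121/8 → triangular
v_peak = √(81/8·2) = √(81/4) = 9/2
t_a = (9/2)/2 = 9/4; t_c = 0
T = 2·9/4 = 9/2

t_a=9/4 t_c=0 v_peak=9/2 T=9/2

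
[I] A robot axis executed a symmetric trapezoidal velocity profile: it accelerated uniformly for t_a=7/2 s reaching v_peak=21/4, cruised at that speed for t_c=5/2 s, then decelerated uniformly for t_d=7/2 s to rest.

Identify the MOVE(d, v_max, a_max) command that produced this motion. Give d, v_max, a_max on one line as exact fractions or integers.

a_max = (21/4)/(7/2) = 3/2
d_a = ½·21/4·7/2 = 147/16; d_c = 21/4·5/2 = 105/8
d = 2·147/16 + 105/8 = 63/2
t_c = 5/2 > 0 → v_max = v_peak = 21/4

d=63/2 v_max=21/4 a_max=3/2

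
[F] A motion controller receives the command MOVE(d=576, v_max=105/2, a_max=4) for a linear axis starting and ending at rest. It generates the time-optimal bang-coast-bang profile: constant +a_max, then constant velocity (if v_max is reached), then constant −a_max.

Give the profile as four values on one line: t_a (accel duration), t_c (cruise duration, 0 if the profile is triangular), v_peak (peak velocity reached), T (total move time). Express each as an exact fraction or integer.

t_a=12 t_c=0 v_peak=48 T=24

(v_max)²/a_max = (105/2)²/4 = 11025/16
576 < 11025/16 → triangular
v_peak = √(576·4) = √2304 = 48
t_a = 48/4 = 12; t_c = 0
T = 2·12 = 24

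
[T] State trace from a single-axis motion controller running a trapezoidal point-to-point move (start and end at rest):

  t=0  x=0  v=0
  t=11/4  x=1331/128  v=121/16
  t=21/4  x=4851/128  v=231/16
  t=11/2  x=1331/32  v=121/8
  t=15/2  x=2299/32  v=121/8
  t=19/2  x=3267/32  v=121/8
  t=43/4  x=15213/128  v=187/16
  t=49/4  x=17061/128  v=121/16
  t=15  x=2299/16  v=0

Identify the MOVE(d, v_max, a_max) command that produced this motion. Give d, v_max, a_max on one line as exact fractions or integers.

final state: t=15, x=2299/16, v=0 → d = 2299/16
a_max = (121/16−0)/(11/4−0) = 11/4
max v = 121/8 over t∈[11/2,19/2] → v_max = 121/8
check: 121/8·(11/2+4) = 2299/16 ✓

d=2299/16 v_max=121/8 a_max=11/4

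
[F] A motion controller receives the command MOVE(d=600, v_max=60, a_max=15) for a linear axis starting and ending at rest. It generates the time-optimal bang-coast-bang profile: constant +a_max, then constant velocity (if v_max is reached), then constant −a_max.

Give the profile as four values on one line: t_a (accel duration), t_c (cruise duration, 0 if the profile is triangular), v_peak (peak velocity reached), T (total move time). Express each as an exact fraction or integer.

t_a=4 t_c=6 v_peak=60 T=14

(v_max)²/a_max = 60²/15 = 240
600 ≥ 240 ⇒ cruise phase
t_a = 60/15 = 4; v_peak = 60
d_cruise = 600 − 240 = 360; t_c = 360/60 = 6
T = 2·4 + 6 = 14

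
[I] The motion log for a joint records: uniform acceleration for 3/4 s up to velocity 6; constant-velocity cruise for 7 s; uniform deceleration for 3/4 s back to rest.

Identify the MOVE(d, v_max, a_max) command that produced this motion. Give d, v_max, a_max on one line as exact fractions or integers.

d=93/2 v_max=6 a_max=8

a_max = 6/(3/4) = 8
d_a = ½·6·3/4 = 9/4; d_c = 6·7 = 42
d = 2·9/4 + 42 = 93/2
t_c = 7 > 0 so v_max = 6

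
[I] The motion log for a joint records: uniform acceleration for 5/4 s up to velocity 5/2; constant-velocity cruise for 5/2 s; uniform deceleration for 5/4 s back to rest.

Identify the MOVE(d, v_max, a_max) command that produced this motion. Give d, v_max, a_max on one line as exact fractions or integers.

d=75/8 v_max=5/2 a_max=2

a_max = (5/2)/(5/4) = 2
d_a = ½·5/2·5/4 = 25/16; d_c = 5/2·5/2 = 25/4
d = 2·25/16 + 25/4 = 75/8
t_c = 5/2 > 0 ⇒ limit active, v_max = 5/2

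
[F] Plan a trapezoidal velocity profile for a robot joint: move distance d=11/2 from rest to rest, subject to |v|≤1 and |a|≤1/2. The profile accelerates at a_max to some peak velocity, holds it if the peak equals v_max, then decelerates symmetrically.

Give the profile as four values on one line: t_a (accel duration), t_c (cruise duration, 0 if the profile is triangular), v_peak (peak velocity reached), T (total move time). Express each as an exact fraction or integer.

vₘ²/aₘ = 1²/(1/2) = 2
11/2 ≥ 2 → trapezoidal
t_a = 1/(1/2) = 2; v_peak = 1
d_cruise = 11/2 − 2 = 7/2; t_c = (7/2)/1 = 7/2
T = 2·2 + 7/2 = 15/2

t_a=2 t_c=7/2 v_peak=1 T=15/2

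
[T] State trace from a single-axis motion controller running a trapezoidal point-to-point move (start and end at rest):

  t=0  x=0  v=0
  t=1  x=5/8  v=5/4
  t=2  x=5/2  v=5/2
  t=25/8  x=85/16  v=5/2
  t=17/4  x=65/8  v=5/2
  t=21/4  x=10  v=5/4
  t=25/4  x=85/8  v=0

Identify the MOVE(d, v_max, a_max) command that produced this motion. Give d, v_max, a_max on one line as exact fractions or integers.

final state: t=25/4, x=85/8, v=0 → d = 85/8
a_max = (5/4−0)/(1−0) = 5/4
max v = 5/2 over t∈[2,17/4] → v_max = 5/2
check: 5/2·(2+9/4) = 85/8 ✓

d=85/8 v_max=5/2 a_max=5/4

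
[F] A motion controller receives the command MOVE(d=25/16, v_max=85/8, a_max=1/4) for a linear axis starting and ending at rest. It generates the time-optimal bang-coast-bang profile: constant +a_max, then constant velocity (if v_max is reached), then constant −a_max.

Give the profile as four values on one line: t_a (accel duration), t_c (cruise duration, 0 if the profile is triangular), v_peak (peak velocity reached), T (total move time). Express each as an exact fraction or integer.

t_a=5/2 t_c=0 v_peak=5/8 T=5

v_max²/a_max = (85/8)²/(1/4) = 7225/16
25/16 < 7225/16 → triangular
v_peak = √(25/16·1/4) = √(25/64) = 5/8
t_a = (5/8)/(1/4) = 5/2; t_c = 0
T = 2·5/2 = 5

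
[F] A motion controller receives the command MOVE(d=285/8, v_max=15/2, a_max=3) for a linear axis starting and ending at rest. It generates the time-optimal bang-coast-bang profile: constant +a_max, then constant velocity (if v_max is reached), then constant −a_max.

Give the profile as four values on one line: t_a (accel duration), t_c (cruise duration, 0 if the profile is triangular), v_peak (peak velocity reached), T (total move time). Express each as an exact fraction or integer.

v_max²/a_max = (15/2)²/3 = 75/4
285/8 ≥ 75/4 → trapezoidal
t_a = (15/2)/3 = 5/2; v_peak = 15/2
d_cruise = 285/8 − 75/4 = 135/8; t_c = (135/8)/(15/2) = 9/4
T = 2·5/2 + 9/4 = 29/4

t_a=5/2 t_c=9/4 v_peak=15/2 T=29/4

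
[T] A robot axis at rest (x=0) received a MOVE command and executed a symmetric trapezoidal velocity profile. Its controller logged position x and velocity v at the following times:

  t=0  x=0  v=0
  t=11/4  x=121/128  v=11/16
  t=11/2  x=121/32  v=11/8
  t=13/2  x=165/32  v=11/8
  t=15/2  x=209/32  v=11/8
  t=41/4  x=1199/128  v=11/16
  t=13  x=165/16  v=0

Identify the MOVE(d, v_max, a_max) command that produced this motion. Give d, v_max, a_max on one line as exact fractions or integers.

d=165/16 v_max=11/8 a_max=1/4

final state: t=13, x=165/16, v=0 → d = 165/16
a_max = (11/16−0)/(11/4−0) = 1/4
max v = 11/8 over t∈[11/2,15/2] → v_max = 11/8
check: 11/8·(11/2+2) = 165/16 ✓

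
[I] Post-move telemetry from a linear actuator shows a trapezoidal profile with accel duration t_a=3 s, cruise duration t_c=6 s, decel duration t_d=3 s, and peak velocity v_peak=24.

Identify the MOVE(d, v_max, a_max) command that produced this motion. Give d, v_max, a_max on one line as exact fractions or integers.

d=216 v_max=24 a_max=8

a_max = 24/3 = 8
d_a = ½·24·3 = 36; d_c = 24·6 = 144
d = 2·36 + 144 = 216
t_c = 6 > 0 → v_max = v_peak = 24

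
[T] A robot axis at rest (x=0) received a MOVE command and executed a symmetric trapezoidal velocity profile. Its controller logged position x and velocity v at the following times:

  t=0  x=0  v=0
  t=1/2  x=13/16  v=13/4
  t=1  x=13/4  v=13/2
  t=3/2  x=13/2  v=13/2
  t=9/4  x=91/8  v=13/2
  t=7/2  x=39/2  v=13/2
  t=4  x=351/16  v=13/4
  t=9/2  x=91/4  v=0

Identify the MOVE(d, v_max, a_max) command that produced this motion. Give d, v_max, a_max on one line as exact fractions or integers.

d=91/4 v_max=13/2 a_max=13/2

final state: t=9/2, x=91/4, v=0 → d = 91/4
a_max = (13/4−0)/(1/2−0) = 13/2
max v = 13/2 over t∈[1,7/2] → v_max = 13/2
check: 13/2·(1+5/2) = 91/4 ✓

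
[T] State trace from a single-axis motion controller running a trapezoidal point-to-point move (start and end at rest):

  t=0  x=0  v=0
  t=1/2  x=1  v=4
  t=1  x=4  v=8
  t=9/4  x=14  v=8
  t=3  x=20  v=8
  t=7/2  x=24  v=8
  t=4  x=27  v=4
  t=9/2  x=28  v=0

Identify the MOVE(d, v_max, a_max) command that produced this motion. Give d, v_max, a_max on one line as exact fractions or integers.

final state: t=9/2, x=28, v=0 → d = 28
a_max = (4−0)/(1/2−0) = 8
max v = 8 over t∈[1,7/2] → v_max = 8
check: 8·(1+5/2) = 28 ✓

d=28 v_max=8 a_max=8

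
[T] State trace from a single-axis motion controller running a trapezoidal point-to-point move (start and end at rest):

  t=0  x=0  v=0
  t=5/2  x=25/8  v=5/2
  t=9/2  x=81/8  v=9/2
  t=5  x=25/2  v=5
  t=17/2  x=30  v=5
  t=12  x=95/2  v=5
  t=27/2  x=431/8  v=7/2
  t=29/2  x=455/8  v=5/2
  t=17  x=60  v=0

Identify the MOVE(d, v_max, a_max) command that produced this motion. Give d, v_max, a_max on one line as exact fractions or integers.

d=60 v_max=5 a_max=1

final state: t=17, x=60, v=0 → d = 60
a_max = (5/2−0)/(5/2−0) = 1
max v = 5 over t∈[5,12] → v_max = 5
check: 5·(5+7) = 60 ✓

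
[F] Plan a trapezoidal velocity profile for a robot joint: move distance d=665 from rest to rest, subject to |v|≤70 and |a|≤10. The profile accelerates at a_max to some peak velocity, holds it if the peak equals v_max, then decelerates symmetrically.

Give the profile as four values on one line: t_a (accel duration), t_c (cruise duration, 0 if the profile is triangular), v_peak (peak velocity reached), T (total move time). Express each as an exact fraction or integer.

v_max²/a_max = 70²/10 = 490
665 ≥ 490 so v_max reached
t_a = 70/10 = 7; v_peak = 70
d_cruise = 665 − 490 = 175; t_c = 175/70 = 5/2
T = 2·7 + 5/2 = 33/2

t_a=7 t_c=5/2 v_peak=70 T=33/2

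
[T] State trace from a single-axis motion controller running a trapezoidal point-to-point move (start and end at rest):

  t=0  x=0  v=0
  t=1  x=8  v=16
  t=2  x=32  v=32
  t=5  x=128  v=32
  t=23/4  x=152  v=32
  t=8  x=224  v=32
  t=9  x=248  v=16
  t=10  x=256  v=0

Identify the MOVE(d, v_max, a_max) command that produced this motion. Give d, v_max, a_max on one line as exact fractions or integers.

d=256 v_max=32 a_max=16

final state: t=10, x=256, v=0 → d = 256
a_max = (16−0)/(1−0) = 16
max v = 32 over t∈[2,8] → v_max = 32
check: 32·(2+6) = 256 ✓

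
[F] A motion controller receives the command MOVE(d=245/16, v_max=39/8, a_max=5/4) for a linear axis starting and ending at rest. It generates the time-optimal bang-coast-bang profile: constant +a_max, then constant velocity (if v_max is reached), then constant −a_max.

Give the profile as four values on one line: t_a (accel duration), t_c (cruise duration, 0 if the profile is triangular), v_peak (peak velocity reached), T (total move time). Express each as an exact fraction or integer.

vₘ²/aₘ = (39/8)²/(5/4) = 1521/80
245/16 < 1521/80 ⇒ no cruise
v_peak = √(245/16·5/4) = √(1225/64) = 35/8
t_a = (35/8)/(5/4) = 7/2; t_c = 0
T = 2·7/2 = 7

t_a=7/2 t_c=0 v_peak=35/8 T=7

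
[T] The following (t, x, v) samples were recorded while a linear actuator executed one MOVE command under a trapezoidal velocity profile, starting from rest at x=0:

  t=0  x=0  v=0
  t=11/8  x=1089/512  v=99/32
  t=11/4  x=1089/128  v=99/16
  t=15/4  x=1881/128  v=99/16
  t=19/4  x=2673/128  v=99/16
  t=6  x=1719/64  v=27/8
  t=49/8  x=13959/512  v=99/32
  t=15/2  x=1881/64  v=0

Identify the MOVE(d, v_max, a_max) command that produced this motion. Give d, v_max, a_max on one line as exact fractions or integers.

d=1881/64 v_max=99/16 a_max=9/4

final state: t=15/2, x=1881/64, v=0 → d = 1881/64
a_max = (99/32−0)/(11/8−0) = 9/4
max v = 99/16 over t∈[11/4,19/4] → v_max = 99/16
check: 99/16·(11/4+2) = 1881/64 ✓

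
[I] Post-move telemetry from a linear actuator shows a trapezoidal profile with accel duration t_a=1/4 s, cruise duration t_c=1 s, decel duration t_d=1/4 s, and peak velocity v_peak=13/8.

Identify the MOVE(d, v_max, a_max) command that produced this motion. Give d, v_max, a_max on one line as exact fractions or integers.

a_max = (13/8)/(1/4) = 13/2
d_a = ½·13/8·1/4 = 13/64; d_c = 13/8·1 = 13/8
d = 2·13/64 + 13/8 = 65/32
t_c = 1 > 0 ⇒ limit active, v_max = 13/8

d=65/32 v_max=13/8 a_max=13/2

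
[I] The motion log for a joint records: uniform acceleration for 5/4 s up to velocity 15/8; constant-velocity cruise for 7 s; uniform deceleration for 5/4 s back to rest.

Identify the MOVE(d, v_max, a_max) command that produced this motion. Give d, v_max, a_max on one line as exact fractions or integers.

d=495/32 v_max=15/8 a_max=3/2

a_max = (15/8)/(5/4) = 3/2
d_a = ½·15/8·5/4 = 75/64; d_c = 15/8·7 = 105/8
d = 2·75/64 + 105/8 = 495/32
t_c = 7 > 0 ⇒ limit active, v_max = 15/8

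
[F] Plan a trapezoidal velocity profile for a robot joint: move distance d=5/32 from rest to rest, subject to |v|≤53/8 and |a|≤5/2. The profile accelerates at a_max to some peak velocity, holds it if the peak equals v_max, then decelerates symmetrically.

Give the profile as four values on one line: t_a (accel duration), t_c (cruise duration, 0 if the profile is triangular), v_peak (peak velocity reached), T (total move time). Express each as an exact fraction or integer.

t_a=1/4 t_c=0 v_peak=5/8 T=1/2

(v_max)²/a_max = (53/8)²/(5/2) = 2809/160
5/32 < 2809/160 → triangular
v_peak = √(5/32·5/2) = √(25/64) = 5/8
t_a = (5/8)/(5/2) = 1/4; t_c = 0
T = 2·1/4 = 1/2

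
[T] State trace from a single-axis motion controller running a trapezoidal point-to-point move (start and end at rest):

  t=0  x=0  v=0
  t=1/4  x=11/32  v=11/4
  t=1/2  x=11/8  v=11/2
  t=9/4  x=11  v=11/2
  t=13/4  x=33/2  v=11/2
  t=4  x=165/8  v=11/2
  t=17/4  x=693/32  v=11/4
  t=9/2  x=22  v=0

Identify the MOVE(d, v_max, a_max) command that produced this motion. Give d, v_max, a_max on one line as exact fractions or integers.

final state: t=9/2, x=22, v=0 → d = 22
a_max = (11/4−0)/(1/4−0) = 11
max v = 11/2 over t∈[1/2,4] → v_max = 11/2
check: 11/2·(1/2+7/2) = 22 ✓

d=22 v_max=11/2 a_max=11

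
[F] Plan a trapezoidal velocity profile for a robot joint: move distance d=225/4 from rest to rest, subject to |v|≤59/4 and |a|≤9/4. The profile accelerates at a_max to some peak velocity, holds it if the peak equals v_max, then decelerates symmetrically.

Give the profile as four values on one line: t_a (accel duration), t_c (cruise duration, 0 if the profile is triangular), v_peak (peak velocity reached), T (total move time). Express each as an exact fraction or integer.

t_a=5 t_c=0 v_peak=45/4 T=10

v_max²/a_max = (59/4)²/(9/4) = 3481/36
225/4 < 3481/36 so t_c = 0
v_peak = √(225/4·9/4) = √(2025/16) = 45/4
t_a = (45/4)/(9/4) = 5; t_c = 0
T = 2·5 = 10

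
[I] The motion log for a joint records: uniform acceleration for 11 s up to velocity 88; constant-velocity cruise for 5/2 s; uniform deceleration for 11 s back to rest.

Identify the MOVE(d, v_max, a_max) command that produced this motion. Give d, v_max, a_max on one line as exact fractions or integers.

a_max = 88/11 = 8
d_a = ½·88·11 = 484; d_c = 88·5/2 = 220
d = 2·484 + 220 = 1188
t_c = 5/2 > 0 → v_max = v_peak = 88

d=1188 v_max=88 a_max=8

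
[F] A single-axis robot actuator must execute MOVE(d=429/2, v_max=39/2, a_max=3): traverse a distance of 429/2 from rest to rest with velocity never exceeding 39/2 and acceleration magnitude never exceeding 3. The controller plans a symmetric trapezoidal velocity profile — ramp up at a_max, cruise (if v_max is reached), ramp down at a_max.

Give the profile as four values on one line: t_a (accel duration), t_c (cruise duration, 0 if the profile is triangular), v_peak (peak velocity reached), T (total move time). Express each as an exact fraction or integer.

t_a=13/2 t_c=9/2 v_peak=39/2 T=35/2

v_max²/a_max = (39/2)²/3 = 507/4
429/2 ≥ 507/4 so v_max reached
t_a = (39/2)/3 = 13/2; v_peak = 39/2
d_cruise = 429/2 − 507/4 = 351/4; t_c = (351/4)/(39/2) = 9/2
T = 2·13/2 + 9/2 = 35/2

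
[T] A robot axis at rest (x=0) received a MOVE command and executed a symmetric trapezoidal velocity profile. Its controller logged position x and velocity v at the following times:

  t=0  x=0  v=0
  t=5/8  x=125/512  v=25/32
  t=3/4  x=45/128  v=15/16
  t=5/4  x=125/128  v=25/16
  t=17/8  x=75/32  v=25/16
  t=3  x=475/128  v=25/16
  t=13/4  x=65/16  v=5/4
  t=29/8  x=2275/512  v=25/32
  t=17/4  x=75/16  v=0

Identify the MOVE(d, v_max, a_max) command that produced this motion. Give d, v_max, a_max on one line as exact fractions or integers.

final state: t=17/4, x=75/16, v=0 → d = 75/16
a_max = (25/32−0)/(5/8−0) = 5/4
max v = 25/16 over t∈[5/4,3] → v_max = 25/16
check: 25/16·(5/4+7/4) = 75/16 ✓

d=75/16 v_max=25/16 a_max=5/4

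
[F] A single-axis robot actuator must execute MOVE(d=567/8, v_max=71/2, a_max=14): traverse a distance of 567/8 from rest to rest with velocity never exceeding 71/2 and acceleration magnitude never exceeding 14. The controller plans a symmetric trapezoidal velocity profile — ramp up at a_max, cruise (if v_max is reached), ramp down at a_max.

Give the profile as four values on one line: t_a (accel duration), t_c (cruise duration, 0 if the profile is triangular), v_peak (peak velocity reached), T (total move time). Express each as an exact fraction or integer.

t_a=9/4 t_c=0 v_peak=63/2 T=9/2

(v_max)²/a_max = (71/2)²/14 = 5041/56
567/8 < 5041/56 so t_c = 0
v_peak = √(567/8·14) = √(3969/4) = 63/2
t_a = (63/2)/14 = 9/4; t_c = 0
T = 2·9/4 = 9/2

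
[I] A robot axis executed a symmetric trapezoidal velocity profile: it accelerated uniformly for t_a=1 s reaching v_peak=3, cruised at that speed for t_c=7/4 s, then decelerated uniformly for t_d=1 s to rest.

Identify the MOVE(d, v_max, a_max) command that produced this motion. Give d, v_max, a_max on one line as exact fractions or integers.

a_max = 3/1 = 3
d_a = ½·3·1 = 3/2; d_c = 3·7/4 = 21/4
d = 2·3/2 + 21/4 = 33/4
t_c = 7/4 > 0 so v_max = 3

d=33/4 v_max=3 a_max=3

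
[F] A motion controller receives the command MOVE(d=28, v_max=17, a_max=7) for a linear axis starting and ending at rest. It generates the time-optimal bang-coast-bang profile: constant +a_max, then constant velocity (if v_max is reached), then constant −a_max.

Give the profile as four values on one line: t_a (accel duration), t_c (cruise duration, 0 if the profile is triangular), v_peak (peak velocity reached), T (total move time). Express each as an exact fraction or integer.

v_max²/a_max = 17²/7 = 289/7
28 < 289/7 → triangular
v_peak = √(28·7) = √196 = 14
t_a = 14/7 = 2; t_c = 0
T = 2·2 = 4

t_a=2 t_c=0 v_peak=14 T=4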